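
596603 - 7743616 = - 7147013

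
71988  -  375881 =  - 303893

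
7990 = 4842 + 3148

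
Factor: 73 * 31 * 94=212722=2^1*31^1*47^1 * 73^1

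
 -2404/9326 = -1202/4663 = - 0.26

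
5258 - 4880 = 378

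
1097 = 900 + 197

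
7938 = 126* 63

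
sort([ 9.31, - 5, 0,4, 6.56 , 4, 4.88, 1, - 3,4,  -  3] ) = [ - 5, - 3 , - 3, 0,1,  4,4,4,4.88,  6.56,9.31] 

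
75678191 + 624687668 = 700365859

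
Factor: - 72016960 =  - 2^6* 5^1* 67^1*3359^1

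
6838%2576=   1686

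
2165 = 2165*1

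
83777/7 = 11968 + 1/7 = 11968.14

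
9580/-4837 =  - 9580/4837 =- 1.98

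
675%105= 45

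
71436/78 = 915  +  11/13 = 915.85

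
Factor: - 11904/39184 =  - 24/79 = - 2^3*3^1*79^ ( - 1)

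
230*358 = 82340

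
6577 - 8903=-2326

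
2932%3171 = 2932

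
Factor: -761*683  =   - 683^1*761^1 = - 519763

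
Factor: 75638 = 2^1 * 59^1*641^1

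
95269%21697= 8481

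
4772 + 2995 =7767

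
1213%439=335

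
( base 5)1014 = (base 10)134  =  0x86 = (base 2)10000110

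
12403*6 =74418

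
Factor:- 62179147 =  - 4813^1* 12919^1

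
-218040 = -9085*24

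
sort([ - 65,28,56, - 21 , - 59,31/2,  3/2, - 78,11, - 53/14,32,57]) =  [ - 78,-65, - 59, - 21, - 53/14, 3/2,11, 31/2,28, 32, 56, 57] 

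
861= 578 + 283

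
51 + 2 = 53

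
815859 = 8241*99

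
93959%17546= 6229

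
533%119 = 57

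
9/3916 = 9/3916 = 0.00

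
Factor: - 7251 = - 3^1*2417^1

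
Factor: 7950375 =3^2*  5^3 * 37^1*191^1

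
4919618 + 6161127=11080745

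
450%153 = 144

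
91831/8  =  11478 + 7/8  =  11478.88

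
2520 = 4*630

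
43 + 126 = 169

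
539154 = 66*8169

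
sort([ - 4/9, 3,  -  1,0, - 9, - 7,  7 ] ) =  [ - 9, - 7,-1, - 4/9  ,  0, 3,7] 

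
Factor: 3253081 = 13^2*19249^1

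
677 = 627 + 50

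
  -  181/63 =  - 3+8/63=- 2.87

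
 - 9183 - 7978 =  - 17161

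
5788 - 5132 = 656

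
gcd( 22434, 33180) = 6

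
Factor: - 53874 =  - 2^1*3^2*41^1*73^1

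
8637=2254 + 6383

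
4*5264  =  21056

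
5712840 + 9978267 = 15691107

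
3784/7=3784/7 =540.57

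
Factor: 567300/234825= 244/101= 2^2*61^1*101^( - 1)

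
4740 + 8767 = 13507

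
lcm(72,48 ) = 144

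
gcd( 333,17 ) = 1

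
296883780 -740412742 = - 443528962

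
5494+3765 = 9259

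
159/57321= 53/19107=0.00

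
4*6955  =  27820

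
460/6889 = 460/6889 = 0.07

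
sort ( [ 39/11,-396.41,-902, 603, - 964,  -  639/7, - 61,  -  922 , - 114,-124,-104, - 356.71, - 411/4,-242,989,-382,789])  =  [-964,- 922, - 902, - 396.41, - 382, - 356.71,-242 , - 124,  -  114 ,-104, - 411/4, - 639/7,  -  61, 39/11, 603 , 789, 989]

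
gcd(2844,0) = 2844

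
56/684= 14/171 = 0.08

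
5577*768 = 4283136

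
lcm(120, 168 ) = 840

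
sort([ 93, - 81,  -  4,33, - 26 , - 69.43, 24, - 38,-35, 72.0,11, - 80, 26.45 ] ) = [ - 81, - 80, - 69.43,-38, - 35, - 26, - 4,11,24,26.45, 33,72.0, 93]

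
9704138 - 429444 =9274694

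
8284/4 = 2071 = 2071.00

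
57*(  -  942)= - 53694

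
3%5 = 3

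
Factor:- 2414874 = -2^1*3^1*7^1*11^1*5227^1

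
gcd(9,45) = 9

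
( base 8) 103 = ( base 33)21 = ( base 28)2B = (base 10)67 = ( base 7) 124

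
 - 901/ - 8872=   901/8872=   0.10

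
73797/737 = 100 + 97/737  =  100.13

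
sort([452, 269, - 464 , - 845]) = [ -845, - 464,  269,  452]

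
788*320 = 252160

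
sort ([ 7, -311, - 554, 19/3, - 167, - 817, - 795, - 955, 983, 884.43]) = [-955,-817, - 795, - 554 , - 311, - 167,19/3,7, 884.43, 983]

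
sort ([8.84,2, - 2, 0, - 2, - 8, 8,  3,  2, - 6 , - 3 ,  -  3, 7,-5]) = [  -  8, - 6, - 5,  -  3 , - 3, - 2,  -  2,0,2,2,  3,7,8, 8.84 ] 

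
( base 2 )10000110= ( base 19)71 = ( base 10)134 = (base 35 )3T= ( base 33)42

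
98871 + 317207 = 416078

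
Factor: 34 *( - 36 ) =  - 1224 = - 2^3*3^2 * 17^1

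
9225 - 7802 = 1423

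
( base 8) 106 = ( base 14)50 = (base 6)154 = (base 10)70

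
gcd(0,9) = 9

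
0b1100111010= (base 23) 1cl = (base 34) OA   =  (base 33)P1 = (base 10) 826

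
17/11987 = 17/11987 = 0.00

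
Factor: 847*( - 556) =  - 2^2*7^1*11^2*139^1=-470932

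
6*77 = 462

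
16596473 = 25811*643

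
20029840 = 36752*545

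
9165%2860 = 585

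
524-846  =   - 322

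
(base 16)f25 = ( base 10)3877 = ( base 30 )497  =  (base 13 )19c3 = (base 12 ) 22B1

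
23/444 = 23/444 = 0.05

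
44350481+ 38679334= 83029815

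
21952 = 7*3136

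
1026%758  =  268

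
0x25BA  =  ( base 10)9658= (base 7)40105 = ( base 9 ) 14221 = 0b10010110111010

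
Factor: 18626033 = 17^1*29^1*37781^1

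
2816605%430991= 230659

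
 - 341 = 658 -999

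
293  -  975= - 682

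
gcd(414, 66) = 6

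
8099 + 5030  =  13129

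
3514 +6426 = 9940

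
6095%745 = 135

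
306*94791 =29006046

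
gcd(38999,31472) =1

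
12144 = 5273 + 6871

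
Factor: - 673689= - 3^1*224563^1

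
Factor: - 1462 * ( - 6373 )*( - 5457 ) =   -  2^1 * 3^1*17^2  *  43^1  *107^1*6373^1 = -50844647982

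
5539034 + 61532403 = 67071437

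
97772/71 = 1377 + 5/71 = 1377.07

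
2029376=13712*148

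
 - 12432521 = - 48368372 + 35935851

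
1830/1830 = 1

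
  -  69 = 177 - 246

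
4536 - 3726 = 810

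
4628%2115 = 398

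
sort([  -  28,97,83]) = [ - 28,83,97]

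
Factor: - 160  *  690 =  - 2^6*  3^1 * 5^2 * 23^1 = - 110400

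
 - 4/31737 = - 4/31737 = - 0.00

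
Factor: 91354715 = 5^1*59^1*309677^1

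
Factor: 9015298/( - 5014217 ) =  - 2^1  *13^( - 1 )*647^1*6967^1*385709^ ( - 1)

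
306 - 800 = - 494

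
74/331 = 74/331  =  0.22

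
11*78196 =860156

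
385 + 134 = 519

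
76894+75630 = 152524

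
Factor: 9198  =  2^1*3^2*7^1*73^1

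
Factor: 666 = 2^1*3^2*37^1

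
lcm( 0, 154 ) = 0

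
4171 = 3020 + 1151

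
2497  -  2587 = -90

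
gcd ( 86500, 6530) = 10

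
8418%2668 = 414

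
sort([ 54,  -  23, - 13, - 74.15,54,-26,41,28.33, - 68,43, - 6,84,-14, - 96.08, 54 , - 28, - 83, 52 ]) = [ - 96.08, - 83, - 74.15, - 68,-28,- 26,-23,-14, - 13,-6, 28.33,41,43,52,  54, 54,54,84 ]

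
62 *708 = 43896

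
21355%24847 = 21355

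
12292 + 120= 12412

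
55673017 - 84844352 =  - 29171335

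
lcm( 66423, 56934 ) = 398538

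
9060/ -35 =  - 259 + 1/7= - 258.86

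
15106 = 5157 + 9949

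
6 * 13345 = 80070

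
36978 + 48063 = 85041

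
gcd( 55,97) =1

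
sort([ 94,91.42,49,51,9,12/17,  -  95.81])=[ - 95.81,12/17 , 9  ,  49,51,91.42, 94]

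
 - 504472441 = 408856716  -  913329157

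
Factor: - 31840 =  - 2^5*5^1*199^1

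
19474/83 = 234 + 52/83=234.63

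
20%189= 20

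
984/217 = 4 + 116/217 = 4.53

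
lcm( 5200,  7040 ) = 457600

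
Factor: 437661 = 3^2*7^1*6947^1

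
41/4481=41/4481= 0.01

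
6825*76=518700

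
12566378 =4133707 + 8432671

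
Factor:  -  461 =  - 461^1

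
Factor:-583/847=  - 7^( - 1 )*11^( - 1)*53^1= - 53/77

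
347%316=31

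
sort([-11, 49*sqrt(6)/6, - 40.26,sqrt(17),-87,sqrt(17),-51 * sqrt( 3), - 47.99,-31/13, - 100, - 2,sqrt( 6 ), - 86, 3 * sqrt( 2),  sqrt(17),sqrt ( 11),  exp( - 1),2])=[ - 100, -51*sqrt (3 ), -87, - 86,-47.99, - 40.26, - 11 , - 31/13,-2, exp(-1),2, sqrt( 6) , sqrt(11),sqrt(17 ), sqrt(17),sqrt(17), 3 * sqrt(2), 49*sqrt (6 ) /6 ]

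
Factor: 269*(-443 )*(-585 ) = 69712695 = 3^2*5^1*13^1*269^1 * 443^1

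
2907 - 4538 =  - 1631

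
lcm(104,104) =104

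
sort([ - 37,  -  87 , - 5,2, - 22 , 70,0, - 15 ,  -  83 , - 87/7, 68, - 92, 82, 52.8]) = [ - 92, -87, - 83, - 37, - 22, - 15, - 87/7, - 5,0, 2, 52.8,68, 70, 82 ]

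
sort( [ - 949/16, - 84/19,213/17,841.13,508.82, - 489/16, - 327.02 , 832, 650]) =[  -  327.02, - 949/16, - 489/16 , - 84/19,213/17,508.82,  650, 832, 841.13 ]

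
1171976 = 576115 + 595861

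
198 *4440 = 879120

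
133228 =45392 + 87836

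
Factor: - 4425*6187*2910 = -2^1* 3^2*5^3*23^1*59^1 * 97^1*269^1 = -79668452250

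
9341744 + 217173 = 9558917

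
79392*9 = 714528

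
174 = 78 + 96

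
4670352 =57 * 81936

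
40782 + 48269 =89051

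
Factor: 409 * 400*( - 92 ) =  - 2^6*5^2* 23^1*409^1 = - 15051200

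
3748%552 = 436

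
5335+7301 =12636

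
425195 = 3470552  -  3045357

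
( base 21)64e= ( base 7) 11000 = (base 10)2744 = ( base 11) 2075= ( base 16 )ab8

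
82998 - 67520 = 15478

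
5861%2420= 1021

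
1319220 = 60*21987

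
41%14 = 13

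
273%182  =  91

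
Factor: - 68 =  - 2^2*17^1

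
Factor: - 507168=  - 2^5 * 3^3*587^1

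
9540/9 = 1060 = 1060.00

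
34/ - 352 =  - 1 + 159/176 = - 0.10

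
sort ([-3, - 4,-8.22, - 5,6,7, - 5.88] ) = [-8.22,-5.88, - 5,  -  4, - 3, 6,7]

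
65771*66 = 4340886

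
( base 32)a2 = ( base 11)273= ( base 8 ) 502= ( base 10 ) 322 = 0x142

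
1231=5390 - 4159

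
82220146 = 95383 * 862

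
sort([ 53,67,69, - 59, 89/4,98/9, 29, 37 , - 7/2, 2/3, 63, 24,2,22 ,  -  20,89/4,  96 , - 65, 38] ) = [ - 65 , - 59, - 20,-7/2,2/3, 2, 98/9,22,  89/4, 89/4 , 24, 29,37,38, 53, 63, 67, 69, 96 ] 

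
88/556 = 22/139 = 0.16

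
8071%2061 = 1888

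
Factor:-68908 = - 2^2*7^1*23^1*107^1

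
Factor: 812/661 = 2^2*7^1*29^1*661^( - 1 ) 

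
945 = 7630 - 6685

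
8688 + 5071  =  13759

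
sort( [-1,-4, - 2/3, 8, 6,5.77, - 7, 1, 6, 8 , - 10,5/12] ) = [ - 10,-7, - 4, - 1,-2/3,5/12,  1,5.77 , 6,6,8,8]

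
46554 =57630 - 11076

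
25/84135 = 5/16827 = 0.00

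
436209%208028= 20153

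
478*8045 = 3845510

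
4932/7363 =4932/7363 = 0.67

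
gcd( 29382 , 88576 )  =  2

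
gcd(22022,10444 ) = 14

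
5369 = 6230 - 861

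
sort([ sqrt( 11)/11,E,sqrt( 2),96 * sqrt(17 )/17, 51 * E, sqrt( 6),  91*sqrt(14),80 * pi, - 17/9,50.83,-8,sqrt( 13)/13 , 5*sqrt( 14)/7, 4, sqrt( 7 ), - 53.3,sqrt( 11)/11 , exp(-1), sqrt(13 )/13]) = [ - 53.3, - 8,-17/9,sqrt(13)/13,  sqrt(13)/13, sqrt( 11)/11,sqrt(11 ) /11,exp ( - 1),sqrt( 2 ),sqrt( 6), sqrt( 7),5*sqrt (14)/7,E, 4, 96*sqrt(17)/17,50.83, 51*E,80*pi,91*sqrt ( 14 )] 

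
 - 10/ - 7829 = 10/7829 = 0.00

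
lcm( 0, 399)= 0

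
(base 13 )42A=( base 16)2C8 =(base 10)712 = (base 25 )13c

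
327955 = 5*65591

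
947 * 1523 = 1442281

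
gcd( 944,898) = 2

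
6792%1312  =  232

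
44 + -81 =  - 37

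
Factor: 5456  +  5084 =2^2*5^1*17^1*31^1=10540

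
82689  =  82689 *1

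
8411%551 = 146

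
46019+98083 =144102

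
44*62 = 2728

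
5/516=5/516 = 0.01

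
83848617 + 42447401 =126296018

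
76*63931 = 4858756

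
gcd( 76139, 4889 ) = 1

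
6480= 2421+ 4059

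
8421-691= 7730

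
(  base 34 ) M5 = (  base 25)153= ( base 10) 753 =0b1011110001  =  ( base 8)1361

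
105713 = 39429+66284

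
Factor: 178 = 2^1*89^1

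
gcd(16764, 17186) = 2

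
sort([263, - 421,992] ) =[-421,263, 992]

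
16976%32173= 16976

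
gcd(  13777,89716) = 1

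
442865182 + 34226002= 477091184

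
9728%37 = 34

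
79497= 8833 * 9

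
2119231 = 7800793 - 5681562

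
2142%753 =636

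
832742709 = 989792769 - 157050060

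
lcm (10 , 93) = 930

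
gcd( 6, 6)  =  6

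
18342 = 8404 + 9938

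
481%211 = 59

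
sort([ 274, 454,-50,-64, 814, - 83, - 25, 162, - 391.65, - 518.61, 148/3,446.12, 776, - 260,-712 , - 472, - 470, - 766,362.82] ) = [ -766, - 712, - 518.61,-472, - 470, - 391.65,-260, - 83, - 64,  -  50, - 25, 148/3, 162, 274, 362.82, 446.12,454, 776, 814 ]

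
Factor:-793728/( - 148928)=954/179 = 2^1*3^2*53^1*179^( - 1)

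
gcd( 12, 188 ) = 4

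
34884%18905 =15979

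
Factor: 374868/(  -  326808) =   -  2^( - 1)*3^1* 13^1*17^(-1)= - 39/34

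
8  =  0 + 8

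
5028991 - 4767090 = 261901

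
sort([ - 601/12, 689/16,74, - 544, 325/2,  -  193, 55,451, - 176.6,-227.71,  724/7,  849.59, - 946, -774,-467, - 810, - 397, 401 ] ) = [ - 946, -810, - 774,-544, - 467, - 397, - 227.71, - 193,  -  176.6,-601/12,  689/16, 55 , 74,  724/7,325/2,401, 451, 849.59]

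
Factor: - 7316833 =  - 7316833^1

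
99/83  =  1 + 16/83  =  1.19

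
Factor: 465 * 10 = 2^1 * 3^1*5^2*31^1 = 4650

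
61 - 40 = 21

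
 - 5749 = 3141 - 8890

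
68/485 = 68/485=0.14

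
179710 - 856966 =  - 677256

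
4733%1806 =1121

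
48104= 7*6872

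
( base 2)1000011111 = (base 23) 10e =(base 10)543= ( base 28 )JB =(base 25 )li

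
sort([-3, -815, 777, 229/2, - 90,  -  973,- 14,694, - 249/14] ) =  [-973, - 815,  -  90, - 249/14,- 14 ,-3, 229/2, 694, 777]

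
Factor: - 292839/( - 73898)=2^( - 1)  *3^1*11^( - 1 )*3359^(- 1 ) * 97613^1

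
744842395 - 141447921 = 603394474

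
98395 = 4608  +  93787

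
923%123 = 62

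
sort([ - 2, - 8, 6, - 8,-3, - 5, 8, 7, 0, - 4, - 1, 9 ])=[ - 8, - 8, - 5,-4,  -  3, - 2 , - 1, 0,  6, 7,8,  9 ] 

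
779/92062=779/92062= 0.01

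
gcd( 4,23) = 1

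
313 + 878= 1191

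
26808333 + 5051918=31860251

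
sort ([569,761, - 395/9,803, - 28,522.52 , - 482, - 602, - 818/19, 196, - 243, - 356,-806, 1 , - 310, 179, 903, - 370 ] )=[ - 806, -602, - 482, - 370, - 356,-310, - 243, -395/9, - 818/19, - 28,1, 179,196, 522.52,569,761, 803, 903] 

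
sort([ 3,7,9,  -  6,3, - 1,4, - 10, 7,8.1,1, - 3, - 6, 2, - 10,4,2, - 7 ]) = [  -  10,  -  10, - 7, - 6, - 6, - 3, - 1, 1,2, 2, 3,3,4, 4, 7,7,8.1,  9]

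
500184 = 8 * 62523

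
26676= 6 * 4446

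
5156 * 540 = 2784240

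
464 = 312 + 152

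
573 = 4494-3921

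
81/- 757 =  - 81/757=- 0.11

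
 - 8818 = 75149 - 83967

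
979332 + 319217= 1298549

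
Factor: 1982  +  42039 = 44021^1 = 44021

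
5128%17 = 11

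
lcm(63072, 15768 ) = 63072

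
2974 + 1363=4337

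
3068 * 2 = 6136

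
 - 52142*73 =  - 3806366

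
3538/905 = 3 + 823/905 = 3.91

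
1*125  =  125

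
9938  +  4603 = 14541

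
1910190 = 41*46590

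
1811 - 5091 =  - 3280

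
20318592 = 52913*384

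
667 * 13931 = 9291977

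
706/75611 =706/75611 = 0.01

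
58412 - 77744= - 19332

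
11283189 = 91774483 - 80491294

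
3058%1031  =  996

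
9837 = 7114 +2723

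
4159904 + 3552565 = 7712469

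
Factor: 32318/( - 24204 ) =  - 2^(  -  1 )*3^(-1 )*11^1 *13^1*113^1*2017^( - 1 ) = - 16159/12102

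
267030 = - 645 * ( - 414 )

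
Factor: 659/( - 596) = -2^(  -  2)*149^( - 1 )*659^1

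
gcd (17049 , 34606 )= 1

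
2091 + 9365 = 11456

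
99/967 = 99/967 =0.10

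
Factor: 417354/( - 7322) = - 3^1*19^1 = -57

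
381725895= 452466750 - 70740855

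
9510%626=120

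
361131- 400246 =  - 39115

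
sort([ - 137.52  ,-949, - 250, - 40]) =[ - 949, - 250, - 137.52, - 40] 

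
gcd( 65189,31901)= 1387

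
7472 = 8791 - 1319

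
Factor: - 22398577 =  - 22398577^1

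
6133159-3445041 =2688118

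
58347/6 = 9724 + 1/2=9724.50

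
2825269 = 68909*41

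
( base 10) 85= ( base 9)104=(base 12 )71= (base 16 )55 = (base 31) 2N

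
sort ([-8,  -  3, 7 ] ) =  [ - 8, - 3,7]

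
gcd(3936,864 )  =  96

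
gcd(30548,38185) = 7637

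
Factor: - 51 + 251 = 200 = 2^3*5^2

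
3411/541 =6 + 165/541 = 6.30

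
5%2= 1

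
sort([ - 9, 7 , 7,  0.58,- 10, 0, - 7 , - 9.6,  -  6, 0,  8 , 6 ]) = [ - 10,  -  9.6, - 9, - 7, - 6,0, 0,0.58, 6, 7, 7, 8 ]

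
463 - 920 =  - 457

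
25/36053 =25/36053 = 0.00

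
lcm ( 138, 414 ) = 414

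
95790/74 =47895/37 =1294.46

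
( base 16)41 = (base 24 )2H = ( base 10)65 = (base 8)101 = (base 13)50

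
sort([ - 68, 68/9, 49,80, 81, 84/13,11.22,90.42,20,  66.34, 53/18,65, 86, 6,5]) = [-68,53/18,  5,6, 84/13, 68/9,  11.22,20,49,  65,66.34, 80, 81 , 86 , 90.42] 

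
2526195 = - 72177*( - 35)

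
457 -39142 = - 38685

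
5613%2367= 879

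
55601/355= 55601/355 = 156.62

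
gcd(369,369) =369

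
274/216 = 1 + 29/108= 1.27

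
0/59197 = 0 = 0.00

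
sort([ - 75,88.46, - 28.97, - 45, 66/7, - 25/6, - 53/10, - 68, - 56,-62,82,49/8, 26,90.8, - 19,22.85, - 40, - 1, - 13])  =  [-75, - 68, - 62, - 56, - 45,-40, - 28.97, - 19, - 13, - 53/10, - 25/6, - 1, 49/8, 66/7 , 22.85, 26,82,88.46, 90.8]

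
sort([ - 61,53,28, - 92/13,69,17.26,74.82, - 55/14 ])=[ - 61, - 92/13 , - 55/14, 17.26,28, 53,69,74.82 ] 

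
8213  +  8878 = 17091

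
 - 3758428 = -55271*68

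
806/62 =13 =13.00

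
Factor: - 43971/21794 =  - 2^( - 1)*3^1*17^( - 1 ) * 641^(-1)*14657^1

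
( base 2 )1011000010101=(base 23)AFI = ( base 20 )e2d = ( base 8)13025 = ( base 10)5653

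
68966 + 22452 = 91418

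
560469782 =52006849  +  508462933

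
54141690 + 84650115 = 138791805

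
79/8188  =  79/8188 = 0.01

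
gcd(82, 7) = 1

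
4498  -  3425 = 1073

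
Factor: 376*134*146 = 7356064 = 2^5*47^1*67^1*73^1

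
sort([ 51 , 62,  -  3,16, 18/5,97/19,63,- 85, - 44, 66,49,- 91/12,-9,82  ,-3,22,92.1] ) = [-85,  -  44, - 9,-91/12 , - 3,-3, 18/5, 97/19, 16, 22, 49, 51,62,63,66,82,92.1]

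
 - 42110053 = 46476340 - 88586393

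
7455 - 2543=4912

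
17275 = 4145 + 13130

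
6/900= 1/150 = 0.01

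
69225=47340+21885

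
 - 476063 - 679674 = - 1155737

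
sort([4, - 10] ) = [  -  10, 4] 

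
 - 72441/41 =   -  72441/41 = -1766.85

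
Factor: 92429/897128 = 2^(  -  3 ) * 17^1*127^( - 1)*883^( - 1)*5437^1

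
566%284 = 282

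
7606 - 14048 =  - 6442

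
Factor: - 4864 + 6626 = 2^1*881^1 = 1762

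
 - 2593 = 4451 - 7044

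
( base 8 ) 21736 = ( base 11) 6998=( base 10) 9182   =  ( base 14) 34bc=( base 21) kh5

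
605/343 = 1+ 262/343 = 1.76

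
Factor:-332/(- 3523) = 2^2*13^(  -  1 )*83^1*271^(-1)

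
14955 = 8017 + 6938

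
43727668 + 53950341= 97678009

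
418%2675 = 418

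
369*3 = 1107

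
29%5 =4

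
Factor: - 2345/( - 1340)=7/4 =2^( - 2)*7^1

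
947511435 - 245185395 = 702326040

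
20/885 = 4/177 = 0.02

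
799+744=1543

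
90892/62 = 1466 = 1466.00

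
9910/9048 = 4955/4524 = 1.10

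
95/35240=19/7048 = 0.00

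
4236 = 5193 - 957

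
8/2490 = 4/1245 = 0.00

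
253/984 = 253/984 = 0.26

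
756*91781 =69386436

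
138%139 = 138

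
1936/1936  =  1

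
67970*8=543760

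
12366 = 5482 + 6884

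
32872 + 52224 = 85096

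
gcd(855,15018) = 3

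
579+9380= 9959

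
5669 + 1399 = 7068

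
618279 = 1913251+-1294972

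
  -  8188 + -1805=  - 9993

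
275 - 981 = -706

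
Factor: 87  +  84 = 171 = 3^2*19^1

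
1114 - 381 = 733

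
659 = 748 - 89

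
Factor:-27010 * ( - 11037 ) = 298109370 = 2^1 * 3^1*5^1 *13^1 * 37^1 * 73^1 * 283^1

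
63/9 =7 = 7.00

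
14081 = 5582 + 8499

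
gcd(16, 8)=8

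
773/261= 773/261 = 2.96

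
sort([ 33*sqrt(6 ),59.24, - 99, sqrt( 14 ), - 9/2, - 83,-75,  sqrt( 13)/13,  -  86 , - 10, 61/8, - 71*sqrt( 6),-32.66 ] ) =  [ - 71*sqrt(6 ), - 99,-86, -83,-75, - 32.66, - 10,  -  9/2, sqrt( 13 ) /13,sqrt(14) , 61/8, 59.24,  33*sqrt( 6)]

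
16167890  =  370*43697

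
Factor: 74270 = 2^1*5^1*7^1 *1061^1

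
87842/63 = 87842/63  =  1394.32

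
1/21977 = 1/21977  =  0.00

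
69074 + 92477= 161551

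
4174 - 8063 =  - 3889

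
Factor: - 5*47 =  - 5^1*47^1 = -235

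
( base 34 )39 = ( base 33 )3c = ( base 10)111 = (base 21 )56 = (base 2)1101111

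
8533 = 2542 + 5991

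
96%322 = 96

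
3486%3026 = 460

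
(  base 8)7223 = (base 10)3731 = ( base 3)12010012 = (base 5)104411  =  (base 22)7fd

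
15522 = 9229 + 6293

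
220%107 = 6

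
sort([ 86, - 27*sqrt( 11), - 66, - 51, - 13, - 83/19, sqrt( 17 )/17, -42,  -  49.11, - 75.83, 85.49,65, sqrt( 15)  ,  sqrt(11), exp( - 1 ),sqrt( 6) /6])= [ - 27*sqrt(11), - 75.83, - 66,-51, - 49.11, - 42, - 13,-83/19,sqrt( 17)/17, exp( - 1),  sqrt(6 ) /6,sqrt( 11), sqrt( 15 ), 65,85.49, 86]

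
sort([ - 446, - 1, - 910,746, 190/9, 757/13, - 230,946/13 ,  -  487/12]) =[ - 910, - 446, - 230, - 487/12,-1,190/9, 757/13, 946/13,746] 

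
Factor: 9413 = 9413^1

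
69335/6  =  69335/6 = 11555.83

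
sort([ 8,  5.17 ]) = [ 5.17, 8]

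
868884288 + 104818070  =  973702358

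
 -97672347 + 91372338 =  - 6300009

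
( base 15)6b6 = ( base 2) 10111110001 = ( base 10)1521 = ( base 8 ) 2761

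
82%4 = 2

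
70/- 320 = -1+25/32=- 0.22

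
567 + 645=1212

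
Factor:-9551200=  - 2^5*5^2*11939^1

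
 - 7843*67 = -525481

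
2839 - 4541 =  - 1702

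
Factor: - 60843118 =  - 2^1*7^1*757^1 * 5741^1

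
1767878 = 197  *8974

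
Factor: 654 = 2^1 * 3^1*109^1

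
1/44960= 1/44960  =  0.00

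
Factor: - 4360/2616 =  - 3^( - 1)*5^1= -  5/3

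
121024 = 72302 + 48722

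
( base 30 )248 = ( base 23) 3ej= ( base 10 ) 1928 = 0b11110001000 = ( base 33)1pe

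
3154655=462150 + 2692505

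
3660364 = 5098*718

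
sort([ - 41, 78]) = [ - 41, 78]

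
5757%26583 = 5757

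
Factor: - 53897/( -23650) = 2^ (  -  1)*5^ (-2)*11^(  -  1)*  43^( - 1 )*53897^1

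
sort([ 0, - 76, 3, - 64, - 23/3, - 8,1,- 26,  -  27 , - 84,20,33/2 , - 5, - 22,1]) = [ - 84, - 76, -64, - 27,  -  26, - 22, - 8, - 23/3, - 5,0,1,1,3,33/2,20]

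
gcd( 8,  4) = 4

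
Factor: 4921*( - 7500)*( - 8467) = 2^2*3^1*5^4*7^1*19^1*37^1 *8467^1 = 312495802500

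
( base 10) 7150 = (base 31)7DK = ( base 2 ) 1101111101110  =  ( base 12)417A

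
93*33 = 3069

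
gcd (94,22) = 2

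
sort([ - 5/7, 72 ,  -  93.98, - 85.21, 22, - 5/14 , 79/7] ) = [ - 93.98, - 85.21, - 5/7, - 5/14, 79/7,22, 72]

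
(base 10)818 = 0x332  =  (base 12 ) 582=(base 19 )251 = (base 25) 17I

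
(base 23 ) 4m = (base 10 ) 114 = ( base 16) 72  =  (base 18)66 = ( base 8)162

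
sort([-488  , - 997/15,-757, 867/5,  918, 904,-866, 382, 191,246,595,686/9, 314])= [ - 866,-757 , -488 , - 997/15,686/9, 867/5, 191, 246,314, 382, 595  ,  904, 918] 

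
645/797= 645/797 = 0.81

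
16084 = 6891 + 9193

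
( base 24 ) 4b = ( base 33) 38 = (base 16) 6B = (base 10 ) 107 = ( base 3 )10222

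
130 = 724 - 594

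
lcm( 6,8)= 24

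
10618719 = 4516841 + 6101878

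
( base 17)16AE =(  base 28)8jr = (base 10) 6831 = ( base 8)15257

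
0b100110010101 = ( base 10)2453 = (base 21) 5bh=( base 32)2cl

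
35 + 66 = 101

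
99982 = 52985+46997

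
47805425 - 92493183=-44687758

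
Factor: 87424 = 2^7 * 683^1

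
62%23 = 16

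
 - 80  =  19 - 99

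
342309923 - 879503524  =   - 537193601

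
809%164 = 153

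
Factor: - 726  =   - 2^1*3^1*11^2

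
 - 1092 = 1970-3062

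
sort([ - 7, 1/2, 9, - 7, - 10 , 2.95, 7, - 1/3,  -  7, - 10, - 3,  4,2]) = [ - 10, - 10, - 7 ,-7, - 7, -3, - 1/3,1/2, 2, 2.95,4, 7,9] 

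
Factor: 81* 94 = 2^1 * 3^4*47^1 = 7614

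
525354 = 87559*6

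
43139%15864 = 11411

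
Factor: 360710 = 2^1*5^1*7^1*5153^1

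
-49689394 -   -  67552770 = 17863376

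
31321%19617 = 11704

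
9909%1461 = 1143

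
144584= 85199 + 59385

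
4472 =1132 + 3340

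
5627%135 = 92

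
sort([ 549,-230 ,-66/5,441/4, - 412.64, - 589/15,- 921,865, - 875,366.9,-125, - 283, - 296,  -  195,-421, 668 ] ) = [ - 921,-875, - 421, - 412.64, -296,  -  283, - 230,-195, - 125, - 589/15, - 66/5,441/4, 366.9,549,668, 865]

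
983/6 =983/6 = 163.83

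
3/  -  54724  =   - 3/54724 = - 0.00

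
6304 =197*32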